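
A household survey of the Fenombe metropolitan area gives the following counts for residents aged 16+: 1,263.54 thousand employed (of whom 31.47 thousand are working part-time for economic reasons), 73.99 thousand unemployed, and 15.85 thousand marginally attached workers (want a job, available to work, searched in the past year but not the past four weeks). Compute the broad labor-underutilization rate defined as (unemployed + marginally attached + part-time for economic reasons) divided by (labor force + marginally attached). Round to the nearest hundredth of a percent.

Broad underutilization rate ≈ 8.96%.

Labor force = 1,263.54 + 73.99 = 1,337.53 thousand.
Numerator = 73.99 + 15.85 + 31.47 = 121.31 thousand.
Denominator = 1,337.53 + 15.85 = 1,353.38 thousand.
Broad rate = 121.31 / 1,353.38 = 8.96%.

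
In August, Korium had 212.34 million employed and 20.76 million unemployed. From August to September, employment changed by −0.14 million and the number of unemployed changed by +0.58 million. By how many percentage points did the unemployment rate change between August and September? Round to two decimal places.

The unemployment rate changed by +0.23 percentage points.

August: labor force = 212.34 + 20.76 = 233.10; u = 20.76/233.10 = 8.91%.
September: labor force = 212.20 + 21.34 = 233.54; u = 21.34/233.54 = 9.14%.
Change = 9.14% − 8.91% = +0.23 pp.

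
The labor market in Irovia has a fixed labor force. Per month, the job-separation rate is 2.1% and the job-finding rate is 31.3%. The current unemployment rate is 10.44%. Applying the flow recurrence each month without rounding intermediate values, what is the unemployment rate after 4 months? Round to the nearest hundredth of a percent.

Unemployment rate after four months ≈ 7.10%.

With a fixed labor force, u_{t+1} = u_t + s·(1−u_t) − f·u_t = u_t·(1−s−f) + s.
Here 1−s−f = 0.666 and s = 0.021.
u_1 = 0.104400 × 0.666 + 0.021 = 0.090530.
u_2 = 0.090530 × 0.666 + 0.021 = 0.081293.
u_3 = 0.081293 × 0.666 + 0.021 = 0.075141.
u_4 = 0.075141 × 0.666 + 0.021 = 0.071044.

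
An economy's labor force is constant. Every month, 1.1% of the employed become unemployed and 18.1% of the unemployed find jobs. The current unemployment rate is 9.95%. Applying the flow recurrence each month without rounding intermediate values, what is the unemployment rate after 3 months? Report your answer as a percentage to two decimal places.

With a fixed labor force, u_{t+1} = u_t + s·(1−u_t) − f·u_t = u_t·(1−s−f) + s.
Here 1−s−f = 0.808 and s = 0.011.
u_1 = 0.099500 × 0.808 + 0.011 = 0.091396.
u_2 = 0.091396 × 0.808 + 0.011 = 0.084848.
u_3 = 0.084848 × 0.808 + 0.011 = 0.079557.

Unemployment rate after three months ≈ 7.96%.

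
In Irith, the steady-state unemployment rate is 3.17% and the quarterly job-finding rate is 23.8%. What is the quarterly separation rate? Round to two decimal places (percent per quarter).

From u* = s/(s+f): s = u·f/(1−u).
s = 0.0317 × 23.8 / (1 − 0.0317) = 0.7545 / 0.9683 ≈ 0.78% per quarter.

Separation rate ≈ 0.78% per quarter.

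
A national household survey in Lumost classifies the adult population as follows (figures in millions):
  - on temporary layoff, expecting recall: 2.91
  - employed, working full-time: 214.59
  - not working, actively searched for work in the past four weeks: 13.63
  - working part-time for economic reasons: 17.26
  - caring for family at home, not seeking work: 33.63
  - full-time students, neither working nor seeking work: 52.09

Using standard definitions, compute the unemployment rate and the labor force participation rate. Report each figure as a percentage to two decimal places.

Unemployment rate ≈ 6.66%; labor force participation rate ≈ 74.34%.

Employed = 214.59 + 17.26 = 231.85 million (anyone who worked, including part-time for economic reasons, counts as employed).
Unemployed = 2.91 + 13.63 = 16.54 million (jobless and actively searching, or on temporary layoff).
Labor force = 231.85 + 16.54 = 248.39 million.
Not in labor force = 33.63 + 52.09 = 85.72 million (those not working and not actively searching are outside the labor force).
Civilian working-age population = 248.39 + 85.72 = 334.11 million.
Unemployment rate = 16.54 / 248.39 = 6.66%.
Labor force participation rate = 248.39 / 334.11 = 74.34%.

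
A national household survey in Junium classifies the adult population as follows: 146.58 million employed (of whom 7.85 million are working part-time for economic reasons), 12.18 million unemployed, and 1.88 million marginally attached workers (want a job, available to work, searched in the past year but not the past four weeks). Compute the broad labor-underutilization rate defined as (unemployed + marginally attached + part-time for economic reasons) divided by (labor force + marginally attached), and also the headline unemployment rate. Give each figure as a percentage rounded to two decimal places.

Labor force = 146.58 + 12.18 = 158.76 million.
Numerator = 12.18 + 1.88 + 7.85 = 21.91 million.
Denominator = 158.76 + 1.88 = 160.64 million.
Broad rate = 21.91 / 160.64 = 13.64%.
Headline unemployment rate = 12.18 / 158.76 = 7.67%.

Broad underutilization rate ≈ 13.64%; headline unemployment rate ≈ 7.67%.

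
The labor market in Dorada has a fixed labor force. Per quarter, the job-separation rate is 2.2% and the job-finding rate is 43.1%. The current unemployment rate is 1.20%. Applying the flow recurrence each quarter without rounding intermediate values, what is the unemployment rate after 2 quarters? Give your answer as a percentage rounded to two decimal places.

With a fixed labor force, u_{t+1} = u_t + s·(1−u_t) − f·u_t = u_t·(1−s−f) + s.
Here 1−s−f = 0.547 and s = 0.022.
u_1 = 0.012000 × 0.547 + 0.022 = 0.028564.
u_2 = 0.028564 × 0.547 + 0.022 = 0.037625.

Unemployment rate after two quarters ≈ 3.76%.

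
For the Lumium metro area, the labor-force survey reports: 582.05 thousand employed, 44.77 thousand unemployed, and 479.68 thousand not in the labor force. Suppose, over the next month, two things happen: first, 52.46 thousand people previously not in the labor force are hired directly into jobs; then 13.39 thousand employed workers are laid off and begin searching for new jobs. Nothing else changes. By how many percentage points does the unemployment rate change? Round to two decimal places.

Initially, labor force = 582.05 + 44.77 = 626.82 thousand, so u = 44.77/626.82 = 7.14%.
After the first change, employed and labor force both rise by 52.46; unemployed unchanged → E = 634.51, U = 44.77, labor force = 679.28 thousand.
After the second change, employed falls and unemployed rises by 13.39; labor force unchanged → E = 621.12, U = 58.16, labor force = 679.28 thousand.
New unemployment rate = 58.16 / 679.28 = 8.56%.
Change = 8.56% − 7.14% = +1.42 percentage points.

The unemployment rate changes by +1.42 percentage points.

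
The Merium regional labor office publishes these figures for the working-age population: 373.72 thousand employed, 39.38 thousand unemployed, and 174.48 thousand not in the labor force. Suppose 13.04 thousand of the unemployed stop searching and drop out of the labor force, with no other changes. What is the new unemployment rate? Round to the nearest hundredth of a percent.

New unemployment rate ≈ 6.58%.

Initially, labor force = 373.72 + 39.38 = 413.10 thousand, so u = 39.38/413.10 = 9.53%.
After the change, unemployed and labor force both fall by 13.04 → E = 373.72, U = 26.34, labor force = 400.06 thousand.
New unemployment rate = 26.34 / 400.06 = 6.58%.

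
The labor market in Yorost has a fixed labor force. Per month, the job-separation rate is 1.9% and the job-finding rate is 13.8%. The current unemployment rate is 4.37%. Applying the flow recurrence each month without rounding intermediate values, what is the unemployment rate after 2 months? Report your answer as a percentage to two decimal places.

Unemployment rate after two months ≈ 6.61%.

With a fixed labor force, u_{t+1} = u_t + s·(1−u_t) − f·u_t = u_t·(1−s−f) + s.
Here 1−s−f = 0.843 and s = 0.019.
u_1 = 0.043700 × 0.843 + 0.019 = 0.055839.
u_2 = 0.055839 × 0.843 + 0.019 = 0.066072.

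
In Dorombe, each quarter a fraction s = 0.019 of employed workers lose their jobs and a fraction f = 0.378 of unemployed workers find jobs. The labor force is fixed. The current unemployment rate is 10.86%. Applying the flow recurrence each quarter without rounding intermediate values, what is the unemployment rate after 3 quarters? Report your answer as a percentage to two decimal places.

Unemployment rate after three quarters ≈ 6.12%.

With a fixed labor force, u_{t+1} = u_t + s·(1−u_t) − f·u_t = u_t·(1−s−f) + s.
Here 1−s−f = 0.603 and s = 0.019.
u_1 = 0.108600 × 0.603 + 0.019 = 0.084486.
u_2 = 0.084486 × 0.603 + 0.019 = 0.069945.
u_3 = 0.069945 × 0.603 + 0.019 = 0.061177.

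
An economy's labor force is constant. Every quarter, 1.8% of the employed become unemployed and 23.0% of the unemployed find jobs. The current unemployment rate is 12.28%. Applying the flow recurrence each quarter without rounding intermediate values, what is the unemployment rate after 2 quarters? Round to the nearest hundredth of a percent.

With a fixed labor force, u_{t+1} = u_t + s·(1−u_t) − f·u_t = u_t·(1−s−f) + s.
Here 1−s−f = 0.752 and s = 0.018.
u_1 = 0.122800 × 0.752 + 0.018 = 0.110346.
u_2 = 0.110346 × 0.752 + 0.018 = 0.100980.

Unemployment rate after two quarters ≈ 10.10%.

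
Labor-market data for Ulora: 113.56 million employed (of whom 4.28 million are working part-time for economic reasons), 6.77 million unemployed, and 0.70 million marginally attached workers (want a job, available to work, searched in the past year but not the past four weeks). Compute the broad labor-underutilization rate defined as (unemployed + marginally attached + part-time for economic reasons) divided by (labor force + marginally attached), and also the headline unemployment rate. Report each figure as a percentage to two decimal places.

Broad underutilization rate ≈ 9.71%; headline unemployment rate ≈ 5.63%.

Labor force = 113.56 + 6.77 = 120.33 million.
Numerator = 6.77 + 0.70 + 4.28 = 11.75 million.
Denominator = 120.33 + 0.70 = 121.03 million.
Broad rate = 11.75 / 121.03 = 9.71%.
Headline unemployment rate = 6.77 / 120.33 = 5.63%.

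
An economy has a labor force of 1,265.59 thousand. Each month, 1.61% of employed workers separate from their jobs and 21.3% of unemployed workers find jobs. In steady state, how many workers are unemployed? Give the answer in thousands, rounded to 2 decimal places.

About 88.94 thousand are unemployed in steady state.

Steady-state unemployment rate u* = s/(s+f) = 1.61/(1.61+21.3) = 0.070275.
Unemployed = u* × labor force = 0.070275 × 1,265.59 ≈ 88.94 thousand.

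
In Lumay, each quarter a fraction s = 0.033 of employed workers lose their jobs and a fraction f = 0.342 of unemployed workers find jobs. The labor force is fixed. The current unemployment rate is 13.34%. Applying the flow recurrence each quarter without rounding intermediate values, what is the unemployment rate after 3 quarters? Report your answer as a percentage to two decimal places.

Unemployment rate after three quarters ≈ 9.91%.

With a fixed labor force, u_{t+1} = u_t + s·(1−u_t) − f·u_t = u_t·(1−s−f) + s.
Here 1−s−f = 0.625 and s = 0.033.
u_1 = 0.133400 × 0.625 + 0.033 = 0.116375.
u_2 = 0.116375 × 0.625 + 0.033 = 0.105734.
u_3 = 0.105734 × 0.625 + 0.033 = 0.099084.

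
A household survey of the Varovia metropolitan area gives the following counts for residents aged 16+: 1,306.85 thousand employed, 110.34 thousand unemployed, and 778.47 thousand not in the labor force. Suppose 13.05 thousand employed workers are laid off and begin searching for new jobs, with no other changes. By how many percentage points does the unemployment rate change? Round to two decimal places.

Initially, labor force = 1,306.85 + 110.34 = 1,417.19 thousand, so u = 110.34/1,417.19 = 7.79%.
After the change, employed falls and unemployed rises by 13.05; labor force unchanged → E = 1,293.80, U = 123.39, labor force = 1,417.19 thousand.
New unemployment rate = 123.39 / 1,417.19 = 8.71%.
Change = 8.71% − 7.79% = +0.92 percentage points.

The unemployment rate changes by +0.92 percentage points.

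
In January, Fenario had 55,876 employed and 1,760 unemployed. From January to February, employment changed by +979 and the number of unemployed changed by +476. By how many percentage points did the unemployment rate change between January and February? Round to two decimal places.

January: labor force = 55,876 + 1,760 = 57,636; u = 1,760/57,636 = 3.05%.
February: labor force = 56,855 + 2,236 = 59,091; u = 2,236/59,091 = 3.78%.
Change = 3.78% − 3.05% = +0.73 pp.

The unemployment rate changed by +0.73 percentage points.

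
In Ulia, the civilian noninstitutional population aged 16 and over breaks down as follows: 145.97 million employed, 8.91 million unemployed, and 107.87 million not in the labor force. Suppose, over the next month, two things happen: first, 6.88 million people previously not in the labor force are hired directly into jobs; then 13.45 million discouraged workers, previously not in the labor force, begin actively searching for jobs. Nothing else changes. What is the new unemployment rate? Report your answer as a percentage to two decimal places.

New unemployment rate ≈ 12.76%.

Initially, labor force = 145.97 + 8.91 = 154.88 million, so u = 8.91/154.88 = 5.75%.
After the first change, employed and labor force both rise by 6.88; unemployed unchanged → E = 152.85, U = 8.91, labor force = 161.76 million.
After the second change, unemployed and labor force both rise by 13.45 → E = 152.85, U = 22.36, labor force = 175.21 million.
New unemployment rate = 22.36 / 175.21 = 12.76%.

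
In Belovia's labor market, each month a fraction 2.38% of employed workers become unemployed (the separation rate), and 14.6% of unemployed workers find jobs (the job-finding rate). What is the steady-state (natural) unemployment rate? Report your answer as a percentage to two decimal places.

At steady state the flows balance: s·E = f·U, so U/(E+U) = s/(s+f).
u* = 2.38 / (2.38 + 14.6) = 2.38 / 16.98 = 14.02%.

Steady-state unemployment rate ≈ 14.02%.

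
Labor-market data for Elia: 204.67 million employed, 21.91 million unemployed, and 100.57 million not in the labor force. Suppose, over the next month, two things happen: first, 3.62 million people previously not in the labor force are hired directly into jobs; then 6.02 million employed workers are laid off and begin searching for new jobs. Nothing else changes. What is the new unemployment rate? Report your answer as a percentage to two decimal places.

Initially, labor force = 204.67 + 21.91 = 226.58 million, so u = 21.91/226.58 = 9.67%.
After the first change, employed and labor force both rise by 3.62; unemployed unchanged → E = 208.29, U = 21.91, labor force = 230.20 million.
After the second change, employed falls and unemployed rises by 6.02; labor force unchanged → E = 202.27, U = 27.93, labor force = 230.20 million.
New unemployment rate = 27.93 / 230.20 = 12.13%.

New unemployment rate ≈ 12.13%.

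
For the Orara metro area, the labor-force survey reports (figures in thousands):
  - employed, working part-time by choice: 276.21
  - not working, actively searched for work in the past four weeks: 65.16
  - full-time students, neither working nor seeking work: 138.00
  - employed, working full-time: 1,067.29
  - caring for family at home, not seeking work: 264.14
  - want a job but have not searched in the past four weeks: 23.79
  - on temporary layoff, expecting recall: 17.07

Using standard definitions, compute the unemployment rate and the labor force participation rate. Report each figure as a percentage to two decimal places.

Employed = 276.21 + 1,067.29 = 1,343.50 thousand.
Unemployed = 65.16 + 17.07 = 82.23 thousand (jobless and actively searching, or on temporary layoff).
Labor force = 1,343.50 + 82.23 = 1,425.73 thousand.
Not in labor force = 138.00 + 264.14 + 23.79 = 425.93 thousand (those not working and not actively searching are outside the labor force — including those who want a job but have given up searching).
Civilian working-age population = 1,425.73 + 425.93 = 1,851.66 thousand.
Unemployment rate = 82.23 / 1,425.73 = 5.77%.
Labor force participation rate = 1,425.73 / 1,851.66 = 77.00%.

Unemployment rate ≈ 5.77%; labor force participation rate ≈ 77.00%.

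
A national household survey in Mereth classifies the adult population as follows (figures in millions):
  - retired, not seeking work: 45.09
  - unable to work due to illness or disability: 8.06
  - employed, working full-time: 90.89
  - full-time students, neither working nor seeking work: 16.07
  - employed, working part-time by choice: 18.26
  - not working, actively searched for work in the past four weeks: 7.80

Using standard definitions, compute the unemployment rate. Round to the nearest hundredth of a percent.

Employed = 90.89 + 18.26 = 109.15 million.
Unemployed = 7.80 million.
Labor force = 109.15 + 7.80 = 116.95 million.
Unemployment rate = 7.80 / 116.95 = 6.67%.

Unemployment rate ≈ 6.67%.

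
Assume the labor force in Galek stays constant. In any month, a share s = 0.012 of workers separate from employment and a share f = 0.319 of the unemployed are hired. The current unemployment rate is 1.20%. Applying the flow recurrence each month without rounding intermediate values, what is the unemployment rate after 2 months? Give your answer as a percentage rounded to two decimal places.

Unemployment rate after two months ≈ 2.54%.

With a fixed labor force, u_{t+1} = u_t + s·(1−u_t) − f·u_t = u_t·(1−s−f) + s.
Here 1−s−f = 0.669 and s = 0.012.
u_1 = 0.012000 × 0.669 + 0.012 = 0.020028.
u_2 = 0.020028 × 0.669 + 0.012 = 0.025399.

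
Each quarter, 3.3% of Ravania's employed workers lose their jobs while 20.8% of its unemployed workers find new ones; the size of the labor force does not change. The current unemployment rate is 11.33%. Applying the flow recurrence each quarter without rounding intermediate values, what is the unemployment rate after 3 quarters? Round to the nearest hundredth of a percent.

Unemployment rate after three quarters ≈ 12.66%.

With a fixed labor force, u_{t+1} = u_t + s·(1−u_t) − f·u_t = u_t·(1−s−f) + s.
Here 1−s−f = 0.759 and s = 0.033.
u_1 = 0.113300 × 0.759 + 0.033 = 0.118995.
u_2 = 0.118995 × 0.759 + 0.033 = 0.123317.
u_3 = 0.123317 × 0.759 + 0.033 = 0.126598.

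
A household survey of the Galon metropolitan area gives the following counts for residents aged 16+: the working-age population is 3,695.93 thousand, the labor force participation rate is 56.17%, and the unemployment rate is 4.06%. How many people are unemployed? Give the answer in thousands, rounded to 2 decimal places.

About 84.29 thousand are unemployed.

Labor force = 0.5617 × 3,695.93 = 2,076.00 thousand.
Unemployed = 0.0406 × 2,076.00 ≈ 84.29 thousand.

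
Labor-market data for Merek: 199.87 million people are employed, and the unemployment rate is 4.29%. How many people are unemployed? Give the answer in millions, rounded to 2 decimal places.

Let U be the number unemployed. The labor force is E + U, and U/(E+U) = 0.0429.
So U = 0.0429 × 199.87 / (1 − 0.0429) = 8.5744 / 0.9571 ≈ 8.96 million.

About 8.96 million are unemployed.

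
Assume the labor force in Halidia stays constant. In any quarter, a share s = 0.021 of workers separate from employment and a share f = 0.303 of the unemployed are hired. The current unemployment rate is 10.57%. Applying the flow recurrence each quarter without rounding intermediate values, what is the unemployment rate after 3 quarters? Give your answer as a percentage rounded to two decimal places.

Unemployment rate after three quarters ≈ 7.74%.

With a fixed labor force, u_{t+1} = u_t + s·(1−u_t) − f·u_t = u_t·(1−s−f) + s.
Here 1−s−f = 0.676 and s = 0.021.
u_1 = 0.105700 × 0.676 + 0.021 = 0.092453.
u_2 = 0.092453 × 0.676 + 0.021 = 0.083498.
u_3 = 0.083498 × 0.676 + 0.021 = 0.077445.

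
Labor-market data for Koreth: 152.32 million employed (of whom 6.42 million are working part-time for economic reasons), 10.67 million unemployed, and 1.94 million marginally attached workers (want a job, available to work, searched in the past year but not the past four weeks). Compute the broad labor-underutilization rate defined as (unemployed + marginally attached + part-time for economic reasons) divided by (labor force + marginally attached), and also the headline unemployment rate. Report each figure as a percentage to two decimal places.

Labor force = 152.32 + 10.67 = 162.99 million.
Numerator = 10.67 + 1.94 + 6.42 = 19.03 million.
Denominator = 162.99 + 1.94 = 164.93 million.
Broad rate = 19.03 / 164.93 = 11.54%.
Headline unemployment rate = 10.67 / 162.99 = 6.55%.

Broad underutilization rate ≈ 11.54%; headline unemployment rate ≈ 6.55%.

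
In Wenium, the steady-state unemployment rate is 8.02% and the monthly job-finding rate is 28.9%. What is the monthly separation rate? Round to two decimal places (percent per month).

From u* = s/(s+f): s = u·f/(1−u).
s = 0.0802 × 28.9 / (1 − 0.0802) = 2.3178 / 0.9198 ≈ 2.52% per month.

Separation rate ≈ 2.52% per month.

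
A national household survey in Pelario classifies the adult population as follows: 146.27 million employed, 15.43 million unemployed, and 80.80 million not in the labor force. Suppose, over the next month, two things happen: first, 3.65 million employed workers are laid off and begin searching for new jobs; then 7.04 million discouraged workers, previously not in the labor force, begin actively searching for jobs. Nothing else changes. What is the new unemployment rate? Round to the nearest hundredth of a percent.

New unemployment rate ≈ 15.48%.

Initially, labor force = 146.27 + 15.43 = 161.70 million, so u = 15.43/161.70 = 9.54%.
After the first change, employed falls and unemployed rises by 3.65; labor force unchanged → E = 142.62, U = 19.08, labor force = 161.70 million.
After the second change, unemployed and labor force both rise by 7.04 → E = 142.62, U = 26.12, labor force = 168.74 million.
New unemployment rate = 26.12 / 168.74 = 15.48%.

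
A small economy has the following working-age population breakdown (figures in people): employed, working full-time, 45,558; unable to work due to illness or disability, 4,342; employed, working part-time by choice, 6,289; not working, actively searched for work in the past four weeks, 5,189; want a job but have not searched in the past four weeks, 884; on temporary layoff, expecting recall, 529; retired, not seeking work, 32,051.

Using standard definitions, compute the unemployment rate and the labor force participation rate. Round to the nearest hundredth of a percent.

Employed = 45,558 + 6,289 = 51,847.
Unemployed = 5,189 + 529 = 5,718 (jobless and actively searching, or on temporary layoff).
Labor force = 51,847 + 5,718 = 57,565.
Not in labor force = 4,342 + 884 + 32,051 = 37,277 (those not working and not actively searching are outside the labor force — including those who want a job but have given up searching).
Civilian working-age population = 57,565 + 37,277 = 94,842.
Unemployment rate = 5,718 / 57,565 = 9.93%.
Labor force participation rate = 57,565 / 94,842 = 60.70%.

Unemployment rate ≈ 9.93%; labor force participation rate ≈ 60.70%.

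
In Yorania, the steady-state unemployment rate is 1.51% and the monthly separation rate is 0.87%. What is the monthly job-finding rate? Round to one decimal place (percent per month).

Job-finding rate ≈ 56.7% per month.

From u* = s/(s+f): f = s·(1−u)/u.
f = 0.87 × (1 − 0.0151) / 0.0151 = 0.8569 / 0.0151 ≈ 56.7% per month.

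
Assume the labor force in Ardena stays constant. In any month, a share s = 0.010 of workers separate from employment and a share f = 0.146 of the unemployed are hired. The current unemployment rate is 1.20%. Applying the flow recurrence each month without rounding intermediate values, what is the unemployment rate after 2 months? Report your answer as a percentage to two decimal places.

With a fixed labor force, u_{t+1} = u_t + s·(1−u_t) − f·u_t = u_t·(1−s−f) + s.
Here 1−s−f = 0.844 and s = 0.010.
u_1 = 0.012000 × 0.844 + 0.010 = 0.020128.
u_2 = 0.020128 × 0.844 + 0.010 = 0.026988.

Unemployment rate after two months ≈ 2.70%.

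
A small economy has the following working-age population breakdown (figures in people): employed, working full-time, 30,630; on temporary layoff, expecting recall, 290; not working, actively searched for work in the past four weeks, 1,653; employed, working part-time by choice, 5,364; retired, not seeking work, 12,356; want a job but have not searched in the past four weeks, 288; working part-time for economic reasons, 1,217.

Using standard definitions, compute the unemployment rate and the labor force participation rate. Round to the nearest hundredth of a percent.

Unemployment rate ≈ 4.96%; labor force participation rate ≈ 75.59%.

Employed = 30,630 + 5,364 + 1,217 = 37,211 (anyone who worked, including part-time for economic reasons, counts as employed).
Unemployed = 290 + 1,653 = 1,943 (jobless and actively searching, or on temporary layoff).
Labor force = 37,211 + 1,943 = 39,154.
Not in labor force = 12,356 + 288 = 12,644 (those not working and not actively searching are outside the labor force — including those who want a job but have given up searching).
Civilian working-age population = 39,154 + 12,644 = 51,798.
Unemployment rate = 1,943 / 39,154 = 4.96%.
Labor force participation rate = 39,154 / 51,798 = 75.59%.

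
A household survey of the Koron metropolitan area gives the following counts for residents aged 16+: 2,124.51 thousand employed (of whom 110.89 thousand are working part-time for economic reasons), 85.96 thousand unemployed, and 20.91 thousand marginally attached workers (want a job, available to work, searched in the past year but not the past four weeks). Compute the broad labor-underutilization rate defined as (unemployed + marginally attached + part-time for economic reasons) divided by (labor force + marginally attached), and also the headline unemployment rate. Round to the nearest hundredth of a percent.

Labor force = 2,124.51 + 85.96 = 2,210.47 thousand.
Numerator = 85.96 + 20.91 + 110.89 = 217.76 thousand.
Denominator = 2,210.47 + 20.91 = 2,231.38 thousand.
Broad rate = 217.76 / 2,231.38 = 9.76%.
Headline unemployment rate = 85.96 / 2,210.47 = 3.89%.

Broad underutilization rate ≈ 9.76%; headline unemployment rate ≈ 3.89%.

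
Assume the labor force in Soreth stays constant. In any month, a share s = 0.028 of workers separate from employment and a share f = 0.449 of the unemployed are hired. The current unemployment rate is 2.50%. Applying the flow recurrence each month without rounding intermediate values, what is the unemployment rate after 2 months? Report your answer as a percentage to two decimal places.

Unemployment rate after two months ≈ 4.95%.

With a fixed labor force, u_{t+1} = u_t + s·(1−u_t) − f·u_t = u_t·(1−s−f) + s.
Here 1−s−f = 0.523 and s = 0.028.
u_1 = 0.025000 × 0.523 + 0.028 = 0.041075.
u_2 = 0.041075 × 0.523 + 0.028 = 0.049482.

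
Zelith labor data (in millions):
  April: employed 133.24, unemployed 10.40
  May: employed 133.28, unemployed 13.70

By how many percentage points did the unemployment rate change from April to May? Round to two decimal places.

The unemployment rate changed by +2.08 percentage points.

April: labor force = 133.24 + 10.40 = 143.64; u = 10.40/143.64 = 7.24%.
May: labor force = 133.28 + 13.70 = 146.98; u = 13.70/146.98 = 9.32%.
Change = 9.32% − 7.24% = +2.08 pp.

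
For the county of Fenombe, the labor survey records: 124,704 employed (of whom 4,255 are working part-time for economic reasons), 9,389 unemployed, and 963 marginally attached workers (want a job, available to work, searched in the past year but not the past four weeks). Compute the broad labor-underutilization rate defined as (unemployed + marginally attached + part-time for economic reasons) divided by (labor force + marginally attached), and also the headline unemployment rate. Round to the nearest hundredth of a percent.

Broad underutilization rate ≈ 10.82%; headline unemployment rate ≈ 7.00%.

Labor force = 124,704 + 9,389 = 134,093.
Numerator = 9,389 + 963 + 4,255 = 14,607.
Denominator = 134,093 + 963 = 135,056.
Broad rate = 14,607 / 135,056 = 10.82%.
Headline unemployment rate = 9,389 / 134,093 = 7.00%.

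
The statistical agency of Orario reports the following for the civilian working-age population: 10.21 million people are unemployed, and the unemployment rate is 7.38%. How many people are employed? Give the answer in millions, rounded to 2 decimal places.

About 128.14 million are employed.

Labor force = U / u = 10.21 / 0.0738 ≈ 138.35 million.
Employed = labor force − unemployed = 138.35 − 10.21 = 128.14 million.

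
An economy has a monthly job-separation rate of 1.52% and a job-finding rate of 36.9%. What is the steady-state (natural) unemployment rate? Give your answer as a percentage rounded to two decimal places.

Steady-state unemployment rate ≈ 3.96%.

At steady state the flows balance: s·E = f·U, so U/(E+U) = s/(s+f).
u* = 1.52 / (1.52 + 36.9) = 1.52 / 38.42 = 3.96%.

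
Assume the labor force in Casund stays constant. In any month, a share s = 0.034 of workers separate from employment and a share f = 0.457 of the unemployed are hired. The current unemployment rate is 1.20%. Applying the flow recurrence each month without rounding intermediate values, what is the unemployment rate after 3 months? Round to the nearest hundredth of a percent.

Unemployment rate after three months ≈ 6.17%.

With a fixed labor force, u_{t+1} = u_t + s·(1−u_t) − f·u_t = u_t·(1−s−f) + s.
Here 1−s−f = 0.509 and s = 0.034.
u_1 = 0.012000 × 0.509 + 0.034 = 0.040108.
u_2 = 0.040108 × 0.509 + 0.034 = 0.054415.
u_3 = 0.054415 × 0.509 + 0.034 = 0.061697.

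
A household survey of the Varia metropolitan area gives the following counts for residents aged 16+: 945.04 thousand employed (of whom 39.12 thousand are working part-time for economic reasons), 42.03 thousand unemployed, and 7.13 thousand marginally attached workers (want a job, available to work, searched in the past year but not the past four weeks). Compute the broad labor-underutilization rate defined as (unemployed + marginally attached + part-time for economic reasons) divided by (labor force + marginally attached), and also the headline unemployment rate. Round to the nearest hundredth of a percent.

Broad underutilization rate ≈ 8.88%; headline unemployment rate ≈ 4.26%.

Labor force = 945.04 + 42.03 = 987.07 thousand.
Numerator = 42.03 + 7.13 + 39.12 = 88.28 thousand.
Denominator = 987.07 + 7.13 = 994.20 thousand.
Broad rate = 88.28 / 994.20 = 8.88%.
Headline unemployment rate = 42.03 / 987.07 = 4.26%.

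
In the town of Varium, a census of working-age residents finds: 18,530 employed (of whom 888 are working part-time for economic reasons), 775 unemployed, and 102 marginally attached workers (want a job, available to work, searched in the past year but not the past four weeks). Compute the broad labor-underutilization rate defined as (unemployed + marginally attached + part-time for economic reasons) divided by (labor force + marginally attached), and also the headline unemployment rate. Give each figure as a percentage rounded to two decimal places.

Labor force = 18,530 + 775 = 19,305.
Numerator = 775 + 102 + 888 = 1,765.
Denominator = 19,305 + 102 = 19,407.
Broad rate = 1,765 / 19,407 = 9.09%.
Headline unemployment rate = 775 / 19,305 = 4.01%.

Broad underutilization rate ≈ 9.09%; headline unemployment rate ≈ 4.01%.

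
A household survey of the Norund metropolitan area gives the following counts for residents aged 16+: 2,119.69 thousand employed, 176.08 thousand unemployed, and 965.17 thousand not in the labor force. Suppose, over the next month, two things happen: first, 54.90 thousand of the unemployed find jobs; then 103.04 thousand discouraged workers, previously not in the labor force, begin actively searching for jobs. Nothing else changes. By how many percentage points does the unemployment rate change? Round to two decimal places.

Initially, labor force = 2,119.69 + 176.08 = 2,295.77 thousand, so u = 176.08/2,295.77 = 7.67%.
After the first change, unemployed falls and employed rises by 54.90; labor force unchanged → E = 2,174.59, U = 121.18, labor force = 2,295.77 thousand.
After the second change, unemployed and labor force both rise by 103.04 → E = 2,174.59, U = 224.22, labor force = 2,398.81 thousand.
New unemployment rate = 224.22 / 2,398.81 = 9.35%.
Change = 9.35% − 7.67% = +1.68 percentage points.

The unemployment rate changes by +1.68 percentage points.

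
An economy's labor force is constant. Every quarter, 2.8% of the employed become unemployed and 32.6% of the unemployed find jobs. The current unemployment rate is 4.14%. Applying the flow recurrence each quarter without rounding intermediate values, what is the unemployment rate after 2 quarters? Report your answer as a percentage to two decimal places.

With a fixed labor force, u_{t+1} = u_t + s·(1−u_t) − f·u_t = u_t·(1−s−f) + s.
Here 1−s−f = 0.646 and s = 0.028.
u_1 = 0.041400 × 0.646 + 0.028 = 0.054744.
u_2 = 0.054744 × 0.646 + 0.028 = 0.063365.

Unemployment rate after two quarters ≈ 6.34%.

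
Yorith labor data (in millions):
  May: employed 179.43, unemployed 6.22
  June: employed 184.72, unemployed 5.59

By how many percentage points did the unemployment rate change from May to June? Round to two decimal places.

The unemployment rate changed by −0.41 percentage points.

May: labor force = 179.43 + 6.22 = 185.65; u = 6.22/185.65 = 3.35%.
June: labor force = 184.72 + 5.59 = 190.31; u = 5.59/190.31 = 2.94%.
Change = 2.94% − 3.35% = −0.41 pp.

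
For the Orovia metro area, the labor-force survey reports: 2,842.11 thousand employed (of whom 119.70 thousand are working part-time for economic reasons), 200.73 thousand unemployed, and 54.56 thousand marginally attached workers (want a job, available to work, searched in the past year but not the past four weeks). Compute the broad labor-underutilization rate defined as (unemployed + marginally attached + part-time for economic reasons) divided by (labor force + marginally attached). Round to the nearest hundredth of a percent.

Labor force = 2,842.11 + 200.73 = 3,042.84 thousand.
Numerator = 200.73 + 54.56 + 119.70 = 374.99 thousand.
Denominator = 3,042.84 + 54.56 = 3,097.40 thousand.
Broad rate = 374.99 / 3,097.40 = 12.11%.

Broad underutilization rate ≈ 12.11%.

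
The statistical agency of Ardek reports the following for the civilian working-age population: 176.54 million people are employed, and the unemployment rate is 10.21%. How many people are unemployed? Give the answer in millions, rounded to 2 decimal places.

Let U be the number unemployed. The labor force is E + U, and U/(E+U) = 0.1021.
So U = 0.1021 × 176.54 / (1 − 0.1021) = 18.0247 / 0.8979 ≈ 20.07 million.

About 20.07 million are unemployed.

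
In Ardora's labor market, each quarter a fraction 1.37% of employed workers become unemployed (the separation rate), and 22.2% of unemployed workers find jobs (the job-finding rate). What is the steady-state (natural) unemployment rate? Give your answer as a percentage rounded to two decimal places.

Steady-state unemployment rate ≈ 5.81%.

At steady state the flows balance: s·E = f·U, so U/(E+U) = s/(s+f).
u* = 1.37 / (1.37 + 22.2) = 1.37 / 23.57 = 5.81%.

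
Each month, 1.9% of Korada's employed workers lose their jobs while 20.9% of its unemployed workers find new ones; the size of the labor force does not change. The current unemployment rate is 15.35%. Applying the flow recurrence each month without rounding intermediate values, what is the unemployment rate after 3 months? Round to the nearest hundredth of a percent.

With a fixed labor force, u_{t+1} = u_t + s·(1−u_t) − f·u_t = u_t·(1−s−f) + s.
Here 1−s−f = 0.772 and s = 0.019.
u_1 = 0.153500 × 0.772 + 0.019 = 0.137502.
u_2 = 0.137502 × 0.772 + 0.019 = 0.125152.
u_3 = 0.125152 × 0.772 + 0.019 = 0.115617.

Unemployment rate after three months ≈ 11.56%.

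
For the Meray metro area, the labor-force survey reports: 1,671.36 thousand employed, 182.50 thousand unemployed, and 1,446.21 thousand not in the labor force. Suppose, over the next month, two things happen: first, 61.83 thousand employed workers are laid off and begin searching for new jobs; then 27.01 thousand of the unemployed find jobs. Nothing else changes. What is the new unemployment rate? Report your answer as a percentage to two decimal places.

New unemployment rate ≈ 11.72%.

Initially, labor force = 1,671.36 + 182.50 = 1,853.86 thousand, so u = 182.50/1,853.86 = 9.84%.
After the first change, employed falls and unemployed rises by 61.83; labor force unchanged → E = 1,609.53, U = 244.33, labor force = 1,853.86 thousand.
After the second change, unemployed falls and employed rises by 27.01; labor force unchanged → E = 1,636.54, U = 217.32, labor force = 1,853.86 thousand.
New unemployment rate = 217.32 / 1,853.86 = 11.72%.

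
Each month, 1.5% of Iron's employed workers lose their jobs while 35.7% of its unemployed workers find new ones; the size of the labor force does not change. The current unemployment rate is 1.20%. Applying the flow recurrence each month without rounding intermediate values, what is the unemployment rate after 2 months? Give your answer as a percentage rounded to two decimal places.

Unemployment rate after two months ≈ 2.92%.

With a fixed labor force, u_{t+1} = u_t + s·(1−u_t) − f·u_t = u_t·(1−s−f) + s.
Here 1−s−f = 0.628 and s = 0.015.
u_1 = 0.012000 × 0.628 + 0.015 = 0.022536.
u_2 = 0.022536 × 0.628 + 0.015 = 0.029153.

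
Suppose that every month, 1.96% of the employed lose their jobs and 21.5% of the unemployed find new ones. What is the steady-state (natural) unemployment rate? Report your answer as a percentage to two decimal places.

Steady-state unemployment rate ≈ 8.35%.

At steady state the flows balance: s·E = f·U, so U/(E+U) = s/(s+f).
u* = 1.96 / (1.96 + 21.5) = 1.96 / 23.46 = 8.35%.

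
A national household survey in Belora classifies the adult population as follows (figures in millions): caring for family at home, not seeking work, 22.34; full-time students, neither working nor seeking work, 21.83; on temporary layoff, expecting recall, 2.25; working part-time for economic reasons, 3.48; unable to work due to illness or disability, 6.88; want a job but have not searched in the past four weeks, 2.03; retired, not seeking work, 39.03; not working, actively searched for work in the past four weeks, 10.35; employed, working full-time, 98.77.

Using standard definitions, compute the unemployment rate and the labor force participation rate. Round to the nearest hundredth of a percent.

Unemployment rate ≈ 10.97%; labor force participation rate ≈ 55.49%.

Employed = 3.48 + 98.77 = 102.25 million (anyone who worked, including part-time for economic reasons, counts as employed).
Unemployed = 2.25 + 10.35 = 12.60 million (jobless and actively searching, or on temporary layoff).
Labor force = 102.25 + 12.60 = 114.85 million.
Not in labor force = 22.34 + 21.83 + 6.88 + 2.03 + 39.03 = 92.11 million (those not working and not actively searching are outside the labor force — including those who want a job but have given up searching).
Civilian working-age population = 114.85 + 92.11 = 206.96 million.
Unemployment rate = 12.60 / 114.85 = 10.97%.
Labor force participation rate = 114.85 / 206.96 = 55.49%.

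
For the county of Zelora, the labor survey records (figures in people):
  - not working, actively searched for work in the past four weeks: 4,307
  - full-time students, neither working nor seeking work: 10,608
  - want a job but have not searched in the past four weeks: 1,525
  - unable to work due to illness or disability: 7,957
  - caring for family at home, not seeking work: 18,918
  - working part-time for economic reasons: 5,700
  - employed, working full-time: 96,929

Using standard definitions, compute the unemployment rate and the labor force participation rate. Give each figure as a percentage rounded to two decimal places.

Employed = 5,700 + 96,929 = 102,629 (anyone who worked, including part-time for economic reasons, counts as employed).
Unemployed = 4,307.
Labor force = 102,629 + 4,307 = 106,936.
Not in labor force = 10,608 + 1,525 + 7,957 + 18,918 = 39,008 (those not working and not actively searching are outside the labor force — including those who want a job but have given up searching).
Civilian working-age population = 106,936 + 39,008 = 145,944.
Unemployment rate = 4,307 / 106,936 = 4.03%.
Labor force participation rate = 106,936 / 145,944 = 73.27%.

Unemployment rate ≈ 4.03%; labor force participation rate ≈ 73.27%.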